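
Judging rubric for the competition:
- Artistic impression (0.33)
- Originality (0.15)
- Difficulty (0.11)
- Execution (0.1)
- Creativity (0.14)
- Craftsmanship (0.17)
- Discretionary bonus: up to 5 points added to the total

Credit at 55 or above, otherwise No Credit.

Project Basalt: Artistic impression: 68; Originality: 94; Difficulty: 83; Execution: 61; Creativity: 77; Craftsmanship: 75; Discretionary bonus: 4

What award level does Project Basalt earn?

Credit

Weighted total:
  Artistic impression 68 × 0.33 = 22.44
  Originality 94 × 0.15 = 14.1
  Difficulty 83 × 0.11 = 9.13
  Execution 61 × 0.1 = 6.1
  Creativity 77 × 0.14 = 10.78
  Craftsmanship 75 × 0.17 = 12.75
Sum = 75.3
Discretionary bonus: 75.3 + 4 = 79.3
79.3 ≥ 55 → Credit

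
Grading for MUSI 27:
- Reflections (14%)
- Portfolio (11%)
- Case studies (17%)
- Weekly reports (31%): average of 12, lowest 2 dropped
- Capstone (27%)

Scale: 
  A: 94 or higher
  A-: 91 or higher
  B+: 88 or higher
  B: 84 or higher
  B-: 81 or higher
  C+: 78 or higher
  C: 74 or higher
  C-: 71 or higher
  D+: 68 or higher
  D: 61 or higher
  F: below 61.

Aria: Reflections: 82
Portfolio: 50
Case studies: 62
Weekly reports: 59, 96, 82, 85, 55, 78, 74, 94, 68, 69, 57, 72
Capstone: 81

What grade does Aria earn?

C-

Weekly reports: drop 55, 57 → average of remaining 10 = 777/10 = 77.7
Weighted total:
  Reflections 82 × 0.14 = 11.48
  Portfolio 50 × 0.11 = 5.5
  Case studies 62 × 0.17 = 10.54
  Weekly reports 77.7 × 0.31 = 24.087
  Capstone 81 × 0.27 = 21.87
Sum = 73.477
73.477 is ≥ 71 and < 74 → C-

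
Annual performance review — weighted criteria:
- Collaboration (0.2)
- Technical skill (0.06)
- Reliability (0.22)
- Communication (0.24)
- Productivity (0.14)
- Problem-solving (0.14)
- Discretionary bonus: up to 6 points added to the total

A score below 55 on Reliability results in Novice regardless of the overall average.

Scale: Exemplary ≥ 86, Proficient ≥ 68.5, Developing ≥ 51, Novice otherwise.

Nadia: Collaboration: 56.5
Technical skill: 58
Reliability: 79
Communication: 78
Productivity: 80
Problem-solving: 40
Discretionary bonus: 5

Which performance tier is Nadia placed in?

Reliability score 79 ≥ 55: minimum met.
Weighted total:
  Collaboration 56.5 × 0.2 = 11.3
  Technical skill 58 × 0.06 = 3.48
  Reliability 79 × 0.22 = 17.38
  Communication 78 × 0.24 = 18.72
  Productivity 80 × 0.14 = 11.2
  Problem-solving 40 × 0.14 = 5.6
Sum = 67.68
Discretionary bonus: 67.68 + 5 = 72.68
72.68 is ≥ 68.5 and < 86 → Proficient

Proficient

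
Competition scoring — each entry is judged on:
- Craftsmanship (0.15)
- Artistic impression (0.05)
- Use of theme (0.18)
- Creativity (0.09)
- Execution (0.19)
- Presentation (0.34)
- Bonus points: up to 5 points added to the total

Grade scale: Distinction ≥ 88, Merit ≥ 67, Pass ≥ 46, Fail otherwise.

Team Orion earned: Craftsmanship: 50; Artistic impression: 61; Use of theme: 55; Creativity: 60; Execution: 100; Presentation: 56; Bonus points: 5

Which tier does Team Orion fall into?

Weighted total:
  Craftsmanship 50 × 0.15 = 7.5
  Artistic impression 61 × 0.05 = 3.05
  Use of theme 55 × 0.18 = 9.9
  Creativity 60 × 0.09 = 5.4
  Execution 100 × 0.19 = 19
  Presentation 56 × 0.34 = 19.04
Sum = 63.89
Bonus points: 63.89 + 5 = 68.89
68.89 is ≥ 67 and < 88 → Merit

Merit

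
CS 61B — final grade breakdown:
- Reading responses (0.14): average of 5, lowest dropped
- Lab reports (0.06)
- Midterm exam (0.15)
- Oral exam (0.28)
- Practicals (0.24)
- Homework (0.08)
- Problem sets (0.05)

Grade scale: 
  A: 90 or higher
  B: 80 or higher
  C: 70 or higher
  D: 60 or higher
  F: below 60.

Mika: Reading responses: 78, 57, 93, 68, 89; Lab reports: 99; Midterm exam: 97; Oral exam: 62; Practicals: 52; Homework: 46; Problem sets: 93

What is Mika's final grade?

C

Reading responses: drop 57 → average of remaining 4 = 328/4 = 82
Weighted total:
  Reading responses 82 × 0.14 = 11.48
  Lab reports 99 × 0.06 = 5.94
  Midterm exam 97 × 0.15 = 14.55
  Oral exam 62 × 0.28 = 17.36
  Practicals 52 × 0.24 = 12.48
  Homework 46 × 0.08 = 3.68
  Problem sets 93 × 0.05 = 4.65
Sum = 70.14
70.14 is ≥ 70 and < 80 → C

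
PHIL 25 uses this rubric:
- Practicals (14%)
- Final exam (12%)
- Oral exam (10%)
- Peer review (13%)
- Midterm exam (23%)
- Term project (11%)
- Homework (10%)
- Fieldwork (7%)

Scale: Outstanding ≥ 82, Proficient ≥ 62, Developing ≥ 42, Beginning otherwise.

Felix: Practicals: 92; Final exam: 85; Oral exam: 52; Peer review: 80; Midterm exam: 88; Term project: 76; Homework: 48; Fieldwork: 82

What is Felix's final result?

Proficient

Weighted total:
  Practicals 92 × 0.14 = 12.88
  Final exam 85 × 0.12 = 10.2
  Oral exam 52 × 0.1 = 5.2
  Peer review 80 × 0.13 = 10.4
  Midterm exam 88 × 0.23 = 20.24
  Term project 76 × 0.11 = 8.36
  Homework 48 × 0.1 = 4.8
  Fieldwork 82 × 0.07 = 5.74
Sum = 77.82
77.82 is ≥ 62 and < 82 → Proficient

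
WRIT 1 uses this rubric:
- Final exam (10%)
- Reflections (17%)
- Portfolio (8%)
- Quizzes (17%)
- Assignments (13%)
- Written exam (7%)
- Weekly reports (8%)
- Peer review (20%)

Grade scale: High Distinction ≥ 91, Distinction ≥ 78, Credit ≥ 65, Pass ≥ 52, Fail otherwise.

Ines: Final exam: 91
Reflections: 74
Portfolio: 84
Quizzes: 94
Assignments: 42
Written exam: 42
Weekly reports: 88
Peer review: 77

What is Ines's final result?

Weighted total:
  Final exam 91 × 0.1 = 9.1
  Reflections 74 × 0.17 = 12.58
  Portfolio 84 × 0.08 = 6.72
  Quizzes 94 × 0.17 = 15.98
  Assignments 42 × 0.13 = 5.46
  Written exam 42 × 0.07 = 2.94
  Weekly reports 88 × 0.08 = 7.04
  Peer review 77 × 0.2 = 15.4
Sum = 75.22
75.22 is ≥ 65 and < 78 → Credit

Credit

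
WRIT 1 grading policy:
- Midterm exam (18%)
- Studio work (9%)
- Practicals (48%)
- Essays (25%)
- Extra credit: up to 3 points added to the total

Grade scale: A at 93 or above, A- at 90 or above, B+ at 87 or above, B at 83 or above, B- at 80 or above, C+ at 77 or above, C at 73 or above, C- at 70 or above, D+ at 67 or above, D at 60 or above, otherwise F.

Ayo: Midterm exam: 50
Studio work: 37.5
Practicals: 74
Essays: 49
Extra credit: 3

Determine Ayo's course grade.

D

Weighted total:
  Midterm exam 50 × 0.18 = 9
  Studio work 37.5 × 0.09 = 3.375
  Practicals 74 × 0.48 = 35.52
  Essays 49 × 0.25 = 12.25
Sum = 60.145
Extra credit: 60.145 + 3 = 63.145
63.145 is ≥ 60 and < 67 → D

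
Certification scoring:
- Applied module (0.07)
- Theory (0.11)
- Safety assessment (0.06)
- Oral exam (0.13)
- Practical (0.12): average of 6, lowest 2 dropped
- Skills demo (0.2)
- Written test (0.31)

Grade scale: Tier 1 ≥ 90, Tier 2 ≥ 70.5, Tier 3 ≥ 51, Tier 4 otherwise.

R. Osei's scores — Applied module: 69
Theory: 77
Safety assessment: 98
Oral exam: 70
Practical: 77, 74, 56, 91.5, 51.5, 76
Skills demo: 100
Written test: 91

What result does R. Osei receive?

Tier 2

Practical: drop 51.5, 56 → average of remaining 4 = 318.5/4 = 79.625
Weighted total:
  Applied module 69 × 0.07 = 4.83
  Theory 77 × 0.11 = 8.47
  Safety assessment 98 × 0.06 = 5.88
  Oral exam 70 × 0.13 = 9.1
  Practical 79.625 × 0.12 = 9.555
  Skills demo 100 × 0.2 = 20
  Written test 91 × 0.31 = 28.21
Sum = 86.045
86.045 is ≥ 70.5 and < 90 → Tier 2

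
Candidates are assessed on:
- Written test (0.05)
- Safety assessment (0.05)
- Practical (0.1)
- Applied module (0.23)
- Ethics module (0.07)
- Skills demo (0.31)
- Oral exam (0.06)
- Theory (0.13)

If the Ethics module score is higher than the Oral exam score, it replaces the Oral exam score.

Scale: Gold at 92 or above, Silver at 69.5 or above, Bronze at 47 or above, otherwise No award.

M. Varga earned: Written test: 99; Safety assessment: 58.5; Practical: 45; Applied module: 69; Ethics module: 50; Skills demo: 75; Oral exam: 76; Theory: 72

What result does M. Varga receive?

Ethics module (50) ≤ Oral exam (76), so Oral exam stays at 76.
Weighted total:
  Written test 99 × 0.05 = 4.95
  Safety assessment 58.5 × 0.05 = 2.925
  Practical 45 × 0.1 = 4.5
  Applied module 69 × 0.23 = 15.87
  Ethics module 50 × 0.07 = 3.5
  Skills demo 75 × 0.31 = 23.25
  Oral exam 76 × 0.06 = 4.56
  Theory 72 × 0.13 = 9.36
Sum = 68.915
68.915 is ≥ 47 and < 69.5 → Bronze

Bronze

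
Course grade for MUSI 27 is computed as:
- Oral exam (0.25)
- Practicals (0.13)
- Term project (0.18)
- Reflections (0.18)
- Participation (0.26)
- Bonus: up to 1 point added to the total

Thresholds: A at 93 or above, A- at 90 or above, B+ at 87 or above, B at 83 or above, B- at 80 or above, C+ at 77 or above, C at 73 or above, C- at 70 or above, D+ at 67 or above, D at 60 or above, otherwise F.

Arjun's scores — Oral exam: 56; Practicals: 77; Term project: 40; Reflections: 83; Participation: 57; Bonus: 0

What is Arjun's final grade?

Weighted total:
  Oral exam 56 × 0.25 = 14
  Practicals 77 × 0.13 = 10.01
  Term project 40 × 0.18 = 7.2
  Reflections 83 × 0.18 = 14.94
  Participation 57 × 0.26 = 14.82
Sum = 60.97
Bonus: 60.97 + 0 = 60.97
60.97 is ≥ 60 and < 67 → D

D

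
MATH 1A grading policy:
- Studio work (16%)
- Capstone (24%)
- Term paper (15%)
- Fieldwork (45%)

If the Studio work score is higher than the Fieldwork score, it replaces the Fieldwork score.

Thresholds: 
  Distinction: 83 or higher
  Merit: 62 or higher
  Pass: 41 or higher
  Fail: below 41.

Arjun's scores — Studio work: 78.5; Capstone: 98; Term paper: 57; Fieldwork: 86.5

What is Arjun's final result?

Distinction

Studio work (78.5) ≤ Fieldwork (86.5), so Fieldwork stays at 86.5.
Weighted total:
  Studio work 78.5 × 0.16 = 12.56
  Capstone 98 × 0.24 = 23.52
  Term paper 57 × 0.15 = 8.55
  Fieldwork 86.5 × 0.45 = 38.925
Sum = 83.555
83.555 ≥ 83 → Distinction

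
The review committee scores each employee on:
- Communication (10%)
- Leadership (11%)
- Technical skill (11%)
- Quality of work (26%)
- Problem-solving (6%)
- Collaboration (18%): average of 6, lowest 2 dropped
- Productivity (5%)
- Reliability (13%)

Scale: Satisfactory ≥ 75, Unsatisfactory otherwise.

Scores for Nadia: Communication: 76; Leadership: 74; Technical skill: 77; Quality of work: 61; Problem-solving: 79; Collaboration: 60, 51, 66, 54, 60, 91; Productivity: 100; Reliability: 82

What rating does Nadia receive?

Collaboration: drop 51, 54 → average of remaining 4 = 277/4 = 69.25
Weighted total:
  Communication 76 × 0.1 = 7.6
  Leadership 74 × 0.11 = 8.14
  Technical skill 77 × 0.11 = 8.47
  Quality of work 61 × 0.26 = 15.86
  Problem-solving 79 × 0.06 = 4.74
  Collaboration 69.25 × 0.18 = 12.465
  Productivity 100 × 0.05 = 5
  Reliability 82 × 0.13 = 10.66
Sum = 72.935
72.935 < 75 → Unsatisfactory

Unsatisfactory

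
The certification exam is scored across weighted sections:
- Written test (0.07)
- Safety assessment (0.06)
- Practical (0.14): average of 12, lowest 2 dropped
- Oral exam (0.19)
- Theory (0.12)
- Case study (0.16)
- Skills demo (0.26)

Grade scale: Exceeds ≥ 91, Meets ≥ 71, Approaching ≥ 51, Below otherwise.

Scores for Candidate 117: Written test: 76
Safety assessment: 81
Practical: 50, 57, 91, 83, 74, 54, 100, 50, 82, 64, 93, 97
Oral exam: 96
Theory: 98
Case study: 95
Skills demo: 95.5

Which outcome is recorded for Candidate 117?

Exceeds

Practical: drop 50, 50 → average of remaining 10 = 795/10 = 79.5
Weighted total:
  Written test 76 × 0.07 = 5.32
  Safety assessment 81 × 0.06 = 4.86
  Practical 79.5 × 0.14 = 11.13
  Oral exam 96 × 0.19 = 18.24
  Theory 98 × 0.12 = 11.76
  Case study 95 × 0.16 = 15.2
  Skills demo 95.5 × 0.26 = 24.83
Sum = 91.34
91.34 ≥ 91 → Exceeds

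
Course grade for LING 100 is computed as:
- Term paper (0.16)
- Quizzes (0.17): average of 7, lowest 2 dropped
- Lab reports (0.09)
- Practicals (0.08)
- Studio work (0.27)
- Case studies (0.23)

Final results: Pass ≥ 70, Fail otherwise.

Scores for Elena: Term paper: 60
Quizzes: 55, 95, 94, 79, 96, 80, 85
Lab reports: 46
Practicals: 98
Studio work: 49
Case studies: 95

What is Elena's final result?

Pass

Quizzes: drop 55, 79 → average of remaining 5 = 450/5 = 90
Weighted total:
  Term paper 60 × 0.16 = 9.6
  Quizzes 90 × 0.17 = 15.3
  Lab reports 46 × 0.09 = 4.14
  Practicals 98 × 0.08 = 7.84
  Studio work 49 × 0.27 = 13.23
  Case studies 95 × 0.23 = 21.85
Sum = 71.96
71.96 ≥ 70 → Pass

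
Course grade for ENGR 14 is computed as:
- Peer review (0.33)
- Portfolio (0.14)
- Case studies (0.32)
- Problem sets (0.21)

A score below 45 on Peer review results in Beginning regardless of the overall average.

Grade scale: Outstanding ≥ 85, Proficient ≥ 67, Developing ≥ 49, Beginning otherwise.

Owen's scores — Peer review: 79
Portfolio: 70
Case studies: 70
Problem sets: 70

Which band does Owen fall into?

Proficient

Peer review score 79 ≥ 45: minimum met.
Weighted total:
  Peer review 79 × 0.33 = 26.07
  Portfolio 70 × 0.14 = 9.8
  Case studies 70 × 0.32 = 22.4
  Problem sets 70 × 0.21 = 14.7
Sum = 72.97
72.97 is ≥ 67 and < 85 → Proficient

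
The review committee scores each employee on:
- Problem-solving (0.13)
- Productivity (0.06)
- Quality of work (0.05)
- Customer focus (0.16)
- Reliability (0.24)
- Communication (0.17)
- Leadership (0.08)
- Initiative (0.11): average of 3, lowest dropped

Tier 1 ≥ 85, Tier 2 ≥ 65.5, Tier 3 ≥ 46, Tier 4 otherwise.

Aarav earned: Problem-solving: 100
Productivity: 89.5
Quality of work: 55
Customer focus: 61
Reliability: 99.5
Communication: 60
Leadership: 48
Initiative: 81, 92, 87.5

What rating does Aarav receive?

Initiative: drop 81 → average of remaining 2 = 179.5/2 = 89.75
Weighted total:
  Problem-solving 100 × 0.13 = 13
  Productivity 89.5 × 0.06 = 5.37
  Quality of work 55 × 0.05 = 2.75
  Customer focus 61 × 0.16 = 9.76
  Reliability 99.5 × 0.24 = 23.88
  Communication 60 × 0.17 = 10.2
  Leadership 48 × 0.08 = 3.84
  Initiative 89.75 × 0.11 = 9.8725
Sum = 78.6725
78.6725 is ≥ 65.5 and < 85 → Tier 2

Tier 2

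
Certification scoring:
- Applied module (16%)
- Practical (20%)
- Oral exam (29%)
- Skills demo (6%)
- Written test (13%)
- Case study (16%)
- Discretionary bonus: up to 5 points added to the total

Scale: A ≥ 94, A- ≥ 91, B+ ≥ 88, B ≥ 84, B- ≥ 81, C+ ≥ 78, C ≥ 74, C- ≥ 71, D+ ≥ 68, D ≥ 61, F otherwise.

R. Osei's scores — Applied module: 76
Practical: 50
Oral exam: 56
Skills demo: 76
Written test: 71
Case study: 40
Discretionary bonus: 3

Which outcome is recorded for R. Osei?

D

Weighted total:
  Applied module 76 × 0.16 = 12.16
  Practical 50 × 0.2 = 10
  Oral exam 56 × 0.29 = 16.24
  Skills demo 76 × 0.06 = 4.56
  Written test 71 × 0.13 = 9.23
  Case study 40 × 0.16 = 6.4
Sum = 58.59
Discretionary bonus: 58.59 + 3 = 61.59
61.59 is ≥ 61 and < 68 → D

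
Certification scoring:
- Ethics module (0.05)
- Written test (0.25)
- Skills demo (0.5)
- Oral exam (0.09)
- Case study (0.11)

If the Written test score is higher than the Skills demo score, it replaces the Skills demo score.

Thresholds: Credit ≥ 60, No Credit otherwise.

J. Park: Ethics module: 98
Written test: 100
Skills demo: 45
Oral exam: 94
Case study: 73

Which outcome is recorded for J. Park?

Written test (100) > Skills demo (45), so Skills demo counts as 100.
Weighted total:
  Ethics module 98 × 0.05 = 4.9
  Written test 100 × 0.25 = 25
  Skills demo 100 × 0.5 = 50
  Oral exam 94 × 0.09 = 8.46
  Case study 73 × 0.11 = 8.03
Sum = 96.39
96.39 ≥ 60 → Credit

Credit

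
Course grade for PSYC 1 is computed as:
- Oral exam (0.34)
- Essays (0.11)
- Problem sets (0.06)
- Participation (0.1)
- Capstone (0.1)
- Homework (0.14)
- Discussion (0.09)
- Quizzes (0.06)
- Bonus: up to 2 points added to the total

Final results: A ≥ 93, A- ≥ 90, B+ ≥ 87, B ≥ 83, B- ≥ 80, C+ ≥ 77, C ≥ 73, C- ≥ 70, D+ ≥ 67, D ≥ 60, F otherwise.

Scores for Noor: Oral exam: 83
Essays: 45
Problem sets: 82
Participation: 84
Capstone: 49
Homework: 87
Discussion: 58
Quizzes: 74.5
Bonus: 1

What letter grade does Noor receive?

C

Weighted total:
  Oral exam 83 × 0.34 = 28.22
  Essays 45 × 0.11 = 4.95
  Problem sets 82 × 0.06 = 4.92
  Participation 84 × 0.1 = 8.4
  Capstone 49 × 0.1 = 4.9
  Homework 87 × 0.14 = 12.18
  Discussion 58 × 0.09 = 5.22
  Quizzes 74.5 × 0.06 = 4.47
Sum = 73.26
Bonus: 73.26 + 1 = 74.26
74.26 is ≥ 73 and < 77 → C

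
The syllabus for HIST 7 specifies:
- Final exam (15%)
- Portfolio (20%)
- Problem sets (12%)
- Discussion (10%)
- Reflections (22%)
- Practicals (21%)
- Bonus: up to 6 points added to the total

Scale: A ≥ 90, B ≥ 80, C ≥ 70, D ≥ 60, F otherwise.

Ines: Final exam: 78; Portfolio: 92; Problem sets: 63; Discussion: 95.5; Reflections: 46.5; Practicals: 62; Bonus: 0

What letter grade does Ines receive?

Weighted total:
  Final exam 78 × 0.15 = 11.7
  Portfolio 92 × 0.2 = 18.4
  Problem sets 63 × 0.12 = 7.56
  Discussion 95.5 × 0.1 = 9.55
  Reflections 46.5 × 0.22 = 10.23
  Practicals 62 × 0.21 = 13.02
Sum = 70.46
Bonus: 70.46 + 0 = 70.46
70.46 is ≥ 70 and < 80 → C

C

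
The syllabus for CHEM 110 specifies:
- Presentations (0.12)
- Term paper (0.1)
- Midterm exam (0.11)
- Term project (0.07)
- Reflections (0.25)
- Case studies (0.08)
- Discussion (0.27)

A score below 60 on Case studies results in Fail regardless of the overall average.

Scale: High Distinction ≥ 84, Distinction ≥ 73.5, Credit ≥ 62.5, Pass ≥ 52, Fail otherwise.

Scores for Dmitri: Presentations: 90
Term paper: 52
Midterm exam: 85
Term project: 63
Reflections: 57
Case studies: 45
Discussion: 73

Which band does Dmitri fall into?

Case studies score 45 < 60: minimum not met.
Weighted total:
  Presentations 90 × 0.12 = 10.8
  Term paper 52 × 0.1 = 5.2
  Midterm exam 85 × 0.11 = 9.35
  Term project 63 × 0.07 = 4.41
  Reflections 57 × 0.25 = 14.25
  Case studies 45 × 0.08 = 3.6
  Discussion 73 × 0.27 = 19.71
Sum = 67.32
Because the Case studies minimum was not met, the result is Fail.

Fail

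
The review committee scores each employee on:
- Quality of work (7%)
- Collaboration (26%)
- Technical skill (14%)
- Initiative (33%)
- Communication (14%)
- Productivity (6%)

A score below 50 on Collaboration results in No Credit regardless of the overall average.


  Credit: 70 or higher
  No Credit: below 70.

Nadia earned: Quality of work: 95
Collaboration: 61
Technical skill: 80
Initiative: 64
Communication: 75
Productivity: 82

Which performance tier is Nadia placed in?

Collaboration score 61 ≥ 50: minimum met.
Weighted total:
  Quality of work 95 × 0.07 = 6.65
  Collaboration 61 × 0.26 = 15.86
  Technical skill 80 × 0.14 = 11.2
  Initiative 64 × 0.33 = 21.12
  Communication 75 × 0.14 = 10.5
  Productivity 82 × 0.06 = 4.92
Sum = 70.25
70.25 ≥ 70 → Credit

Credit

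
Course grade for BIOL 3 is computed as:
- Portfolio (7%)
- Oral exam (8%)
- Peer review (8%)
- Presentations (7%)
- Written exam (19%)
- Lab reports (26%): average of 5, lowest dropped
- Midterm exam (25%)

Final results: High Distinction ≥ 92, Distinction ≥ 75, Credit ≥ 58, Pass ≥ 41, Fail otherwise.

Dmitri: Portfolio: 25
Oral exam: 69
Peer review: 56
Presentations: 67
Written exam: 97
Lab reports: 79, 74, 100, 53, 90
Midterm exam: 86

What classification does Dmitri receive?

Distinction

Lab reports: drop 53 → average of remaining 4 = 343/4 = 85.75
Weighted total:
  Portfolio 25 × 0.07 = 1.75
  Oral exam 69 × 0.08 = 5.52
  Peer review 56 × 0.08 = 4.48
  Presentations 67 × 0.07 = 4.69
  Written exam 97 × 0.19 = 18.43
  Lab reports 85.75 × 0.26 = 22.295
  Midterm exam 86 × 0.25 = 21.5
Sum = 78.665
78.665 is ≥ 75 and < 92 → Distinction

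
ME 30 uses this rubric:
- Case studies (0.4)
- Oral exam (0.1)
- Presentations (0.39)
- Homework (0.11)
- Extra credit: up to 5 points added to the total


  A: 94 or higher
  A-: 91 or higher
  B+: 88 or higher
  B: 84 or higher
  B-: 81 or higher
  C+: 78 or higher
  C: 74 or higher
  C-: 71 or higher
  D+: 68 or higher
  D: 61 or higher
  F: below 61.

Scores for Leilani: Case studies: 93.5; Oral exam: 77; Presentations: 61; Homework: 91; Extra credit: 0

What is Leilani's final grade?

Weighted total:
  Case studies 93.5 × 0.4 = 37.4
  Oral exam 77 × 0.1 = 7.7
  Presentations 61 × 0.39 = 23.79
  Homework 91 × 0.11 = 10.01
Sum = 78.9
Extra credit: 78.9 + 0 = 78.9
78.9 is ≥ 78 and < 81 → C+

C+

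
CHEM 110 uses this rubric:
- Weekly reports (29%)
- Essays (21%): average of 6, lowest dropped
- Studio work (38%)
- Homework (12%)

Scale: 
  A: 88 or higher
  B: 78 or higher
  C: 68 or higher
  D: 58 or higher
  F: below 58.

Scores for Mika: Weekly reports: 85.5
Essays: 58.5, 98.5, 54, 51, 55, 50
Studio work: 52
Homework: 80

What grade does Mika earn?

D

Essays: drop 50 → average of remaining 5 = 317/5 = 63.4
Weighted total:
  Weekly reports 85.5 × 0.29 = 24.795
  Essays 63.4 × 0.21 = 13.314
  Studio work 52 × 0.38 = 19.76
  Homework 80 × 0.12 = 9.6
Sum = 67.469
67.469 is ≥ 58 and < 68 → D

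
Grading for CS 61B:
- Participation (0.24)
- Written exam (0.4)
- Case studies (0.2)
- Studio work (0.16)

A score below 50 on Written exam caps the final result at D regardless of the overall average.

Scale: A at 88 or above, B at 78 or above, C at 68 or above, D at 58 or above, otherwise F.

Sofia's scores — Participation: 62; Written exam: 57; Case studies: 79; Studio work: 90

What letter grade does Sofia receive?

D

Written exam score 57 ≥ 50: minimum met.
Weighted total:
  Participation 62 × 0.24 = 14.88
  Written exam 57 × 0.4 = 22.8
  Case studies 79 × 0.2 = 15.8
  Studio work 90 × 0.16 = 14.4
Sum = 67.88
67.88 is ≥ 58 and < 68 → D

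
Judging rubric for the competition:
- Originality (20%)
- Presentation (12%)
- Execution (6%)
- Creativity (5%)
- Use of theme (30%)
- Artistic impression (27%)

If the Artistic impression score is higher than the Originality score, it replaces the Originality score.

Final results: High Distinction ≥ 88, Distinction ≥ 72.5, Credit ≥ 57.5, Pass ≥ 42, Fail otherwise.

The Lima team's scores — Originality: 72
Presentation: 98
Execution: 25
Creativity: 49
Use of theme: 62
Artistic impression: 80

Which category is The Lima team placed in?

Credit

Artistic impression (80) > Originality (72), so Originality counts as 80.
Weighted total:
  Originality 80 × 0.2 = 16
  Presentation 98 × 0.12 = 11.76
  Execution 25 × 0.06 = 1.5
  Creativity 49 × 0.05 = 2.45
  Use of theme 62 × 0.3 = 18.6
  Artistic impression 80 × 0.27 = 21.6
Sum = 71.91
71.91 is ≥ 57.5 and < 72.5 → Credit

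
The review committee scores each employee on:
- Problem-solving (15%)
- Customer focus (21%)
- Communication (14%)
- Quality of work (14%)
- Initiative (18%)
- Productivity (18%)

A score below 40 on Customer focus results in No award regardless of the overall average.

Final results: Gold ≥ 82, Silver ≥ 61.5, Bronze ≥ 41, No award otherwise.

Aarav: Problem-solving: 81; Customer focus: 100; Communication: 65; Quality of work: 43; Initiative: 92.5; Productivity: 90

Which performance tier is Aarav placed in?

Silver

Customer focus score 100 ≥ 40: minimum met.
Weighted total:
  Problem-solving 81 × 0.15 = 12.15
  Customer focus 100 × 0.21 = 21
  Communication 65 × 0.14 = 9.1
  Quality of work 43 × 0.14 = 6.02
  Initiative 92.5 × 0.18 = 16.65
  Productivity 90 × 0.18 = 16.2
Sum = 81.12
81.12 is ≥ 61.5 and < 82 → Silver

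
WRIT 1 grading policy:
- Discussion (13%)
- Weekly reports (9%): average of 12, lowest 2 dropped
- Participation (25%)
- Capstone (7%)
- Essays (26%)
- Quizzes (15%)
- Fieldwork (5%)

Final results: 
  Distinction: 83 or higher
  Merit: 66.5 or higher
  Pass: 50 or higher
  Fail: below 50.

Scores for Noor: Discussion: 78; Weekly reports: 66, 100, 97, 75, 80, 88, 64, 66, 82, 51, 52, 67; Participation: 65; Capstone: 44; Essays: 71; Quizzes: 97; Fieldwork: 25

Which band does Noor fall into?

Merit

Weekly reports: drop 51, 52 → average of remaining 10 = 785/10 = 78.5
Weighted total:
  Discussion 78 × 0.13 = 10.14
  Weekly reports 78.5 × 0.09 = 7.065
  Participation 65 × 0.25 = 16.25
  Capstone 44 × 0.07 = 3.08
  Essays 71 × 0.26 = 18.46
  Quizzes 97 × 0.15 = 14.55
  Fieldwork 25 × 0.05 = 1.25
Sum = 70.795
70.795 is ≥ 66.5 and < 83 → Merit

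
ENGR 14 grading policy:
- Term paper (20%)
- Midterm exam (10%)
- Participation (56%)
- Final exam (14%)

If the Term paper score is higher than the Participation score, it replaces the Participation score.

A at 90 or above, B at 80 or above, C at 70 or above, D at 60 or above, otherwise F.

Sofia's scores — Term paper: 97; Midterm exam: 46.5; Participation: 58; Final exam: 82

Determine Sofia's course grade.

Term paper (97) > Participation (58), so Participation counts as 97.
Weighted total:
  Term paper 97 × 0.2 = 19.4
  Midterm exam 46.5 × 0.1 = 4.65
  Participation 97 × 0.56 = 54.32
  Final exam 82 × 0.14 = 11.48
Sum = 89.85
89.85 is ≥ 80 and < 90 → B

B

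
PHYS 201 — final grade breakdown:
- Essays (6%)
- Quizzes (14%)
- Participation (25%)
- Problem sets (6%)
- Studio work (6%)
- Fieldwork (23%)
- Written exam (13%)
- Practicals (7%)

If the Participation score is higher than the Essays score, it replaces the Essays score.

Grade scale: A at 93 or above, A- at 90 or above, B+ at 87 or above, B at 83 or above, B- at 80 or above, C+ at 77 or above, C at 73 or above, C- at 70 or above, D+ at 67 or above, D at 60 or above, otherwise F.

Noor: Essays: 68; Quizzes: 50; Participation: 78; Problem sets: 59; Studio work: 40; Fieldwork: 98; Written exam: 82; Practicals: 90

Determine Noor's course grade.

C

Participation (78) > Essays (68), so Essays counts as 78.
Weighted total:
  Essays 78 × 0.06 = 4.68
  Quizzes 50 × 0.14 = 7
  Participation 78 × 0.25 = 19.5
  Problem sets 59 × 0.06 = 3.54
  Studio work 40 × 0.06 = 2.4
  Fieldwork 98 × 0.23 = 22.54
  Written exam 82 × 0.13 = 10.66
  Practicals 90 × 0.07 = 6.3
Sum = 76.62
76.62 is ≥ 73 and < 77 → C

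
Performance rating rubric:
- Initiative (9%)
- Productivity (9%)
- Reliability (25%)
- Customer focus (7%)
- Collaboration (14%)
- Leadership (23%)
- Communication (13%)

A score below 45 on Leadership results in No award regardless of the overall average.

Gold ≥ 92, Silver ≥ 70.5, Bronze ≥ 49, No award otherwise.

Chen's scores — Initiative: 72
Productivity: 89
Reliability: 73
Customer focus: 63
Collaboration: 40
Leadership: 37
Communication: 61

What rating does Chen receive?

No award

Leadership score 37 < 45: minimum not met.
Weighted total:
  Initiative 72 × 0.09 = 6.48
  Productivity 89 × 0.09 = 8.01
  Reliability 73 × 0.25 = 18.25
  Customer focus 63 × 0.07 = 4.41
  Collaboration 40 × 0.14 = 5.6
  Leadership 37 × 0.23 = 8.51
  Communication 61 × 0.13 = 7.93
Sum = 59.19
Because the Leadership minimum was not met, the result is No award.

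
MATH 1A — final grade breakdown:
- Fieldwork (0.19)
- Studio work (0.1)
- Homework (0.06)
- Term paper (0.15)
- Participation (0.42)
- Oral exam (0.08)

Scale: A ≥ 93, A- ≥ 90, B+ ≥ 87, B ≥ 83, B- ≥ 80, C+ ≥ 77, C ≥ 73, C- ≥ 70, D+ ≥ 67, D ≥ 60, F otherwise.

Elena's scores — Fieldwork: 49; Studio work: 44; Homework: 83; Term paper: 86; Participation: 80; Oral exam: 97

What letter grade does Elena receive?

C-

Weighted total:
  Fieldwork 49 × 0.19 = 9.31
  Studio work 44 × 0.1 = 4.4
  Homework 83 × 0.06 = 4.98
  Term paper 86 × 0.15 = 12.9
  Participation 80 × 0.42 = 33.6
  Oral exam 97 × 0.08 = 7.76
Sum = 72.95
72.95 is ≥ 70 and < 73 → C-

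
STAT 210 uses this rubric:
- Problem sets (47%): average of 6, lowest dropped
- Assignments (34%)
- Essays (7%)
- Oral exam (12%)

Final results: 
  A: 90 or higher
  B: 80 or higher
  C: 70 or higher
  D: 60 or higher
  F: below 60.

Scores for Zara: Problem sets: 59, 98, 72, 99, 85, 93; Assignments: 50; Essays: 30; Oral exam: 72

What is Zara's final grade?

Problem sets: drop 59 → average of remaining 5 = 447/5 = 89.4
Weighted total:
  Problem sets 89.4 × 0.47 = 42.018
  Assignments 50 × 0.34 = 17
  Essays 30 × 0.07 = 2.1
  Oral exam 72 × 0.12 = 8.64
Sum = 69.758
69.758 is ≥ 60 and < 70 → D

D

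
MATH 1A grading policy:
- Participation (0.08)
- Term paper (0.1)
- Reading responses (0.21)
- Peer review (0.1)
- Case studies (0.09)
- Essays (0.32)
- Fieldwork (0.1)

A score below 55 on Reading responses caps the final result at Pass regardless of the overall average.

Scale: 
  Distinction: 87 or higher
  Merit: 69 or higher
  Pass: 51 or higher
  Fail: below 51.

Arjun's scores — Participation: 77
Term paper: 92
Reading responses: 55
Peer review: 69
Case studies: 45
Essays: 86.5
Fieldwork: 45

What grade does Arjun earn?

Reading responses score 55 ≥ 55: minimum met.
Weighted total:
  Participation 77 × 0.08 = 6.16
  Term paper 92 × 0.1 = 9.2
  Reading responses 55 × 0.21 = 11.55
  Peer review 69 × 0.1 = 6.9
  Case studies 45 × 0.09 = 4.05
  Essays 86.5 × 0.32 = 27.68
  Fieldwork 45 × 0.1 = 4.5
Sum = 70.04
70.04 is ≥ 69 and < 87 → Merit

Merit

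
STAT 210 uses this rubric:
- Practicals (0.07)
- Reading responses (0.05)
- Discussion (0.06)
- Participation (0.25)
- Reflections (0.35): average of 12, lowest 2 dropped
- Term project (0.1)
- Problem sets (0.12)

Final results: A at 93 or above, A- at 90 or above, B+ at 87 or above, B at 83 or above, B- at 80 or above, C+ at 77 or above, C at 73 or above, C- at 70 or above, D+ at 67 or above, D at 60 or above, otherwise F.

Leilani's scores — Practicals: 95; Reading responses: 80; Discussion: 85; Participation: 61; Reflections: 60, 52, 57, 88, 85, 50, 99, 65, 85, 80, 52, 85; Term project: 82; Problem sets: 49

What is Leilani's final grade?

Reflections: drop 50, 52 → average of remaining 10 = 756/10 = 75.6
Weighted total:
  Practicals 95 × 0.07 = 6.65
  Reading responses 80 × 0.05 = 4
  Discussion 85 × 0.06 = 5.1
  Participation 61 × 0.25 = 15.25
  Reflections 75.6 × 0.35 = 26.46
  Term project 82 × 0.1 = 8.2
  Problem sets 49 × 0.12 = 5.88
Sum = 71.54
71.54 is ≥ 70 and < 73 → C-

C-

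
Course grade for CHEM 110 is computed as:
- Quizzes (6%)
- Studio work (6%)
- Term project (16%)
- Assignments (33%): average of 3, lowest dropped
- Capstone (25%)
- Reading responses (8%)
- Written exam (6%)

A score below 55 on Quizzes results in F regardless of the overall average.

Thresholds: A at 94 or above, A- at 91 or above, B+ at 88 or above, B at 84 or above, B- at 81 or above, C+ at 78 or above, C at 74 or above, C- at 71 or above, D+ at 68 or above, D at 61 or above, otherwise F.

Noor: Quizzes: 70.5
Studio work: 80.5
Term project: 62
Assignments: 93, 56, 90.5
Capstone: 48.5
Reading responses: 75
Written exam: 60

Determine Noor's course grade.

Assignments: drop 56 → average of remaining 2 = 183.5/2 = 91.75
Quizzes score 70.5 ≥ 55: minimum met.
Weighted total:
  Quizzes 70.5 × 0.06 = 4.23
  Studio work 80.5 × 0.06 = 4.83
  Term project 62 × 0.16 = 9.92
  Assignments 91.75 × 0.33 = 30.2775
  Capstone 48.5 × 0.25 = 12.125
  Reading responses 75 × 0.08 = 6
  Written exam 60 × 0.06 = 3.6
Sum = 70.9825
70.9825 is ≥ 68 and < 71 → D+

D+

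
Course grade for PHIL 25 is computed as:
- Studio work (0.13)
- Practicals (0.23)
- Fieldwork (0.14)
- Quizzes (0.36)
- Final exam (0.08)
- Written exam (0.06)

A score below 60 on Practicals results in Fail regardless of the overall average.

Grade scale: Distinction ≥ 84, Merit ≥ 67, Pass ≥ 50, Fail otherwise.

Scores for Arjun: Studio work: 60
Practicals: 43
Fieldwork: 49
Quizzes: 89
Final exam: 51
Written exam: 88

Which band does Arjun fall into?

Fail

Practicals score 43 < 60: minimum not met.
Weighted total:
  Studio work 60 × 0.13 = 7.8
  Practicals 43 × 0.23 = 9.89
  Fieldwork 49 × 0.14 = 6.86
  Quizzes 89 × 0.36 = 32.04
  Final exam 51 × 0.08 = 4.08
  Written exam 88 × 0.06 = 5.28
Sum = 65.95
Because the Practicals minimum was not met, the result is Fail.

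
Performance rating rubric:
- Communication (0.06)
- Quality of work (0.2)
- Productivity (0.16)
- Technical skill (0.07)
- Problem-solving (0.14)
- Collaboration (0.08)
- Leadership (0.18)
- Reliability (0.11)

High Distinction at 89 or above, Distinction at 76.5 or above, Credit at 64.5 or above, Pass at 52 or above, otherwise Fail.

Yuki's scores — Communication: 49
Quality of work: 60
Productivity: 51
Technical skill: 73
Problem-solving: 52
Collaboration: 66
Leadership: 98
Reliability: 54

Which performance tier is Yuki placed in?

Pass

Weighted total:
  Communication 49 × 0.06 = 2.94
  Quality of work 60 × 0.2 = 12
  Productivity 51 × 0.16 = 8.16
  Technical skill 73 × 0.07 = 5.11
  Problem-solving 52 × 0.14 = 7.28
  Collaboration 66 × 0.08 = 5.28
  Leadership 98 × 0.18 = 17.64
  Reliability 54 × 0.11 = 5.94
Sum = 64.35
64.35 is ≥ 52 and < 64.5 → Pass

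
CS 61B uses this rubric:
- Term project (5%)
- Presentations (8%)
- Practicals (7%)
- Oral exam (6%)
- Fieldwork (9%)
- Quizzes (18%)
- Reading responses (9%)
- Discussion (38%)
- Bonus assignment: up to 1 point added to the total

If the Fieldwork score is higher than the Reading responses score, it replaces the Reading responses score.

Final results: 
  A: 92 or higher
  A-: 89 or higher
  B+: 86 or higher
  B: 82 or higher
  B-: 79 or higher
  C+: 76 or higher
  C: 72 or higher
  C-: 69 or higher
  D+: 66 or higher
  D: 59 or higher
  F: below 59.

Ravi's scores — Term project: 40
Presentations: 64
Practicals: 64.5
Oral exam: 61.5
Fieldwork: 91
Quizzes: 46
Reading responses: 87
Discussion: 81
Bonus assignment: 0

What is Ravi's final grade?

C-

Fieldwork (91) > Reading responses (87), so Reading responses counts as 91.
Weighted total:
  Term project 40 × 0.05 = 2
  Presentations 64 × 0.08 = 5.12
  Practicals 64.5 × 0.07 = 4.515
  Oral exam 61.5 × 0.06 = 3.69
  Fieldwork 91 × 0.09 = 8.19
  Quizzes 46 × 0.18 = 8.28
  Reading responses 91 × 0.09 = 8.19
  Discussion 81 × 0.38 = 30.78
Sum = 70.765
Bonus assignment: 70.765 + 0 = 70.765
70.765 is ≥ 69 and < 72 → C-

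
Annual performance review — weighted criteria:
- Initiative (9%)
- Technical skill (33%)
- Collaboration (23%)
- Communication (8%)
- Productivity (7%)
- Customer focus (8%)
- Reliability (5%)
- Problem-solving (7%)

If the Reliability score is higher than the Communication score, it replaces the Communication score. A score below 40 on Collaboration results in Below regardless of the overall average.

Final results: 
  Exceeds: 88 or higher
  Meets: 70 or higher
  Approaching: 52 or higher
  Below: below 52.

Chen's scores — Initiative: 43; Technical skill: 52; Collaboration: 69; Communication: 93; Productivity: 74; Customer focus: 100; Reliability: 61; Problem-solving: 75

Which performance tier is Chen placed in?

Reliability (61) ≤ Communication (93), so Communication stays at 93.
Collaboration score 69 ≥ 40: minimum met.
Weighted total:
  Initiative 43 × 0.09 = 3.87
  Technical skill 52 × 0.33 = 17.16
  Collaboration 69 × 0.23 = 15.87
  Communication 93 × 0.08 = 7.44
  Productivity 74 × 0.07 = 5.18
  Customer focus 100 × 0.08 = 8
  Reliability 61 × 0.05 = 3.05
  Problem-solving 75 × 0.07 = 5.25
Sum = 65.82
65.82 is ≥ 52 and < 70 → Approaching

Approaching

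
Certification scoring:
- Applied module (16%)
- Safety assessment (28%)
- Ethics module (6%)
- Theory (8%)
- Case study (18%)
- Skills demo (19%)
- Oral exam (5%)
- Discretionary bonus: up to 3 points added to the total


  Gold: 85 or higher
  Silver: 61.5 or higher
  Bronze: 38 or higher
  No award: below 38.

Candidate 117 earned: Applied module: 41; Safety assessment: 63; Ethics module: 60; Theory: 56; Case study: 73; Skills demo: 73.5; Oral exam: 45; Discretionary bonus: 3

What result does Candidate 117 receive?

Silver

Weighted total:
  Applied module 41 × 0.16 = 6.56
  Safety assessment 63 × 0.28 = 17.64
  Ethics module 60 × 0.06 = 3.6
  Theory 56 × 0.08 = 4.48
  Case study 73 × 0.18 = 13.14
  Skills demo 73.5 × 0.19 = 13.965
  Oral exam 45 × 0.05 = 2.25
Sum = 61.635
Discretionary bonus: 61.635 + 3 = 64.635
64.635 is ≥ 61.5 and < 85 → Silver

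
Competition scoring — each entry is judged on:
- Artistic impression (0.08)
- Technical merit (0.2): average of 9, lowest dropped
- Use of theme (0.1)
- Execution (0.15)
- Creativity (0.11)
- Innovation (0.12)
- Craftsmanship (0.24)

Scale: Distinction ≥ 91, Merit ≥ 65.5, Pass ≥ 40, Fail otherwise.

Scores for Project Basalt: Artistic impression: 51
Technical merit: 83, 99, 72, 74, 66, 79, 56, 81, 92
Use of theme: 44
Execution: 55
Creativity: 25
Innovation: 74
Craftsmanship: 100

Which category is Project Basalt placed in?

Technical merit: drop 56 → average of remaining 8 = 646/8 = 80.75
Weighted total:
  Artistic impression 51 × 0.08 = 4.08
  Technical merit 80.75 × 0.2 = 16.15
  Use of theme 44 × 0.1 = 4.4
  Execution 55 × 0.15 = 8.25
  Creativity 25 × 0.11 = 2.75
  Innovation 74 × 0.12 = 8.88
  Craftsmanship 100 × 0.24 = 24
Sum = 68.51
68.51 is ≥ 65.5 and < 91 → Merit

Merit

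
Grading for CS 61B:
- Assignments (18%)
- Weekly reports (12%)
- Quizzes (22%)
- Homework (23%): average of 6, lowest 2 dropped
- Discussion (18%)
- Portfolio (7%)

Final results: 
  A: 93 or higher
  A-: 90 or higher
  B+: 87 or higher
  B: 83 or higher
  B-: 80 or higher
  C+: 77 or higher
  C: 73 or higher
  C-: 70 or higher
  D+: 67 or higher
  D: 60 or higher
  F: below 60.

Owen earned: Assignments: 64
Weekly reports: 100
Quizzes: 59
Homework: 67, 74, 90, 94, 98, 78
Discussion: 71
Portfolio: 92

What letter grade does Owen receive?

C

Homework: drop 67, 74 → average of remaining 4 = 360/4 = 90
Weighted total:
  Assignments 64 × 0.18 = 11.52
  Weekly reports 100 × 0.12 = 12
  Quizzes 59 × 0.22 = 12.98
  Homework 90 × 0.23 = 20.7
  Discussion 71 × 0.18 = 12.78
  Portfolio 92 × 0.07 = 6.44
Sum = 76.42
76.42 is ≥ 73 and < 77 → C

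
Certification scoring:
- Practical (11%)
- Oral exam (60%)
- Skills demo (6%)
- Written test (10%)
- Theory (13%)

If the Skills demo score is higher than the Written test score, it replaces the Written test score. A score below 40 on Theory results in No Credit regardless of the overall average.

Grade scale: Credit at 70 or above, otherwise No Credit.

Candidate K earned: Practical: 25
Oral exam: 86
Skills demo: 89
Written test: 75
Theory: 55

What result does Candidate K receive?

Credit

Skills demo (89) > Written test (75), so Written test counts as 89.
Theory score 55 ≥ 40: minimum met.
Weighted total:
  Practical 25 × 0.11 = 2.75
  Oral exam 86 × 0.6 = 51.6
  Skills demo 89 × 0.06 = 5.34
  Written test 89 × 0.1 = 8.9
  Theory 55 × 0.13 = 7.15
Sum = 75.74
75.74 ≥ 70 → Credit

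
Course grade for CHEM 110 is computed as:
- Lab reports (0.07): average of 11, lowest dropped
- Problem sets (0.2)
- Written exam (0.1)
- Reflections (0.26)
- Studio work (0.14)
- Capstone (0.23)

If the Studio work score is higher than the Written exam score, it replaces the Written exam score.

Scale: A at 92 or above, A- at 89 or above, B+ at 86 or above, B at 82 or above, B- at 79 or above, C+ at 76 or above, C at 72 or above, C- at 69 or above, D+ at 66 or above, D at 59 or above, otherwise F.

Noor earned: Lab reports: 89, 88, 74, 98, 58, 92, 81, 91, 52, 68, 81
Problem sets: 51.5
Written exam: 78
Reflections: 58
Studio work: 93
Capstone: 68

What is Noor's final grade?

C-

Lab reports: drop 52 → average of remaining 10 = 820/10 = 82
Studio work (93) > Written exam (78), so Written exam counts as 93.
Weighted total:
  Lab reports 82 × 0.07 = 5.74
  Problem sets 51.5 × 0.2 = 10.3
  Written exam 93 × 0.1 = 9.3
  Reflections 58 × 0.26 = 15.08
  Studio work 93 × 0.14 = 13.02
  Capstone 68 × 0.23 = 15.64
Sum = 69.08
69.08 is ≥ 69 and < 72 → C-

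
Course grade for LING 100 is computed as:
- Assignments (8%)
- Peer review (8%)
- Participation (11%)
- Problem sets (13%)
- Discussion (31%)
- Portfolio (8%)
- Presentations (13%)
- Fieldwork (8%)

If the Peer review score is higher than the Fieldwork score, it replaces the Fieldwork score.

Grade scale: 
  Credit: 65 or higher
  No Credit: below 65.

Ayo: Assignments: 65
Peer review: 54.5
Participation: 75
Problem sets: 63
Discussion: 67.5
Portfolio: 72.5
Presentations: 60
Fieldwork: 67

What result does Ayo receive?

Peer review (54.5) ≤ Fieldwork (67), so Fieldwork stays at 67.
Weighted total:
  Assignments 65 × 0.08 = 5.2
  Peer review 54.5 × 0.08 = 4.36
  Participation 75 × 0.11 = 8.25
  Problem sets 63 × 0.13 = 8.19
  Discussion 67.5 × 0.31 = 20.925
  Portfolio 72.5 × 0.08 = 5.8
  Presentations 60 × 0.13 = 7.8
  Fieldwork 67 × 0.08 = 5.36
Sum = 65.885
65.885 ≥ 65 → Credit

Credit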